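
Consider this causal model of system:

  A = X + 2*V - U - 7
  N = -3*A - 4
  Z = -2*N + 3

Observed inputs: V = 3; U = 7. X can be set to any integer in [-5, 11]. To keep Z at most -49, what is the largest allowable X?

X = -2

Substituting into the A equation gives A = X - 8.
Substituting into the N equation gives N = -3*X + 20.
Substituting into the Z equation gives Z = 6*X - 37.
Require 6*X - 37 ≤ -49, so X ≤ -2.
The largest integer in [-5, 11] satisfying this is -2.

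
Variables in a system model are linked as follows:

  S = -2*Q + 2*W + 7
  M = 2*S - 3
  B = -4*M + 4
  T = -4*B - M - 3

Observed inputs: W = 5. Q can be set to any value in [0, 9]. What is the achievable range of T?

Substituting into the S equation gives S = -2*Q + 17.
Substituting into the M equation gives M = -4*Q + 31.
Substituting into the B equation gives B = 16*Q - 120.
Substituting into the T equation gives T = -60*Q + 446.
Linear in Q, so extremes are at the endpoints: Q = 0 gives T = 446; Q = 9 gives T = -94.

-94 to 446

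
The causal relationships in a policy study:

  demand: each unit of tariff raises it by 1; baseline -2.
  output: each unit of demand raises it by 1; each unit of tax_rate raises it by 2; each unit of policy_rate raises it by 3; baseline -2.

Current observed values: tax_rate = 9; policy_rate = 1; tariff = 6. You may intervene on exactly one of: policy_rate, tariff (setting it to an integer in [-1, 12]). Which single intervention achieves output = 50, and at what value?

set policy_rate = 10

Intervening on policy_rate: with other inputs at their observed values, output = 3*policy_rate + 20. Solving for 50 gives policy_rate = 10, within [-1, 12].
Intervening on tariff: output = tariff + 17. Reaching 50 requires tariff = 33, outside [-1, 12].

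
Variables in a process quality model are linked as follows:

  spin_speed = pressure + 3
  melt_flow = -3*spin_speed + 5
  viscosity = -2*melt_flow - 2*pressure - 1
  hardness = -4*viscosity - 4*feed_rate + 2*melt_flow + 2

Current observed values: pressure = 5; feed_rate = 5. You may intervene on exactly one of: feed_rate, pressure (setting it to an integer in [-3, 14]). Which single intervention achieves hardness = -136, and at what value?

set feed_rate = -2

Intervening on feed_rate: with other inputs at their observed values, hardness = -4*feed_rate - 144. Solving for -136 gives feed_rate = -2, within [-3, 14].
Intervening on pressure: hardness = -22*pressure - 54. Reaching -136 requires pressure = 41/11, not an integer.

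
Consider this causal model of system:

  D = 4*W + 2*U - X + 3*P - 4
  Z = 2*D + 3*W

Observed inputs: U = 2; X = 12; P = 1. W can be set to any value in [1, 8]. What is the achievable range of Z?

Substituting into the D equation gives D = 4*W - 9.
So Z = 11*W - 18.
Linear in W, so extremes are at the endpoints: W = 1 gives Z = -7; W = 8 gives Z = 70.

-7 to 70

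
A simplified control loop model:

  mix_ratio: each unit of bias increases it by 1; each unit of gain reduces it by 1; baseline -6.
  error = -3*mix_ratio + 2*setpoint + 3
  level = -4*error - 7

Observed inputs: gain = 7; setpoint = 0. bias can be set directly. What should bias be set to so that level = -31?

bias = 12

Substituting into the mix_ratio equation gives mix_ratio = bias - 13.
This gives error = -3*bias + 42.
Substituting into the level equation gives level = 12*bias - 175.
Solve 12*bias - 175 = -31: bias = (-31 + 175) / 12 = 12.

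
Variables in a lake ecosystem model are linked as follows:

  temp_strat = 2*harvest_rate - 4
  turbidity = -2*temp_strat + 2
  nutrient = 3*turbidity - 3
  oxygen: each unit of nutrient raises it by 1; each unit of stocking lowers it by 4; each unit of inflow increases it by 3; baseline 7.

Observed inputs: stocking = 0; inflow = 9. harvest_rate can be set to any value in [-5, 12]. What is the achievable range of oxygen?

-83 to 121

Substituting into the turbidity equation gives turbidity = -4*harvest_rate + 10.
nutrient becomes -12*harvest_rate + 27.
Substituting into the oxygen equation gives oxygen = -12*harvest_rate + 61.
Linear in harvest_rate, so extremes are at the endpoints: harvest_rate = -5 gives oxygen = 121; harvest_rate = 12 gives oxygen = -83.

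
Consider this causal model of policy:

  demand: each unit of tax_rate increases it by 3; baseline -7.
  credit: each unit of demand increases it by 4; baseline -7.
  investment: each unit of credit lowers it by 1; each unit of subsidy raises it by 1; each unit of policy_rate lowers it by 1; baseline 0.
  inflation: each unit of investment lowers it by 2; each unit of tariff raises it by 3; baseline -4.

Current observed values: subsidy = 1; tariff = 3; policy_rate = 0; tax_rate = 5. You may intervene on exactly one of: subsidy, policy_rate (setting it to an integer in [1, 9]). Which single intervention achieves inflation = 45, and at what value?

Intervening on subsidy: with other inputs at their observed values, inflation = -2*subsidy + 55. Solving for 45 gives subsidy = 5, within [1, 9].
Intervening on policy_rate: inflation = 2*policy_rate + 53. Reaching 45 requires policy_rate = -4, outside [1, 9].

set subsidy = 5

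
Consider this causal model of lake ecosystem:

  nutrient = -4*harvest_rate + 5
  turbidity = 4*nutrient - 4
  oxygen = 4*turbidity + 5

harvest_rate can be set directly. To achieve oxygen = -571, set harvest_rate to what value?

Substituting into the turbidity equation gives turbidity = -16*harvest_rate + 16.
So oxygen = -64*harvest_rate + 69.
Solve -64*harvest_rate + 69 = -571: harvest_rate = (-571 - 69) / -64 = 10.

harvest_rate = 10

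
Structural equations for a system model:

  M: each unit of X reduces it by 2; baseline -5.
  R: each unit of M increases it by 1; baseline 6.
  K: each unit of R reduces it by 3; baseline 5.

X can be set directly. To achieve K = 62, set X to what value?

Substituting into the R equation gives R = -2*X + 1.
So K = 6*X + 2.
Solve 6*X + 2 = 62: X = (62 - 2) / 6 = 10.

X = 10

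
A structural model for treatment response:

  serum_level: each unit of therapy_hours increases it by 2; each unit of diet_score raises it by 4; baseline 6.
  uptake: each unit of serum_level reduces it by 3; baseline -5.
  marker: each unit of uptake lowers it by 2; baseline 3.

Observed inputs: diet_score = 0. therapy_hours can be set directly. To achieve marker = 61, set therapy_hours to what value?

therapy_hours = 1

Substituting into the serum_level equation gives serum_level = 2*therapy_hours + 6.
This gives uptake = -6*therapy_hours - 23.
marker becomes 12*therapy_hours + 49.
Solve 12*therapy_hours + 49 = 61: therapy_hours = (61 - 49) / 12 = 1.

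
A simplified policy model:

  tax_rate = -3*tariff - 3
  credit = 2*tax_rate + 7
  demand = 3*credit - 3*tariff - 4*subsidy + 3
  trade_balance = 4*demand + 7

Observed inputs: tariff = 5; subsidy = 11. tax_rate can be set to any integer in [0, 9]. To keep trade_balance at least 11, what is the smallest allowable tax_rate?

Intervening on tax_rate fixes its value directly, overriding its dependence on tariff.
Substituting into the demand equation gives demand = 6*tax_rate - 35.
This gives trade_balance = 24*tax_rate - 133.
Require 24*tax_rate - 133 ≥ 11, so tax_rate ≥ 6.
The smallest integer in [0, 9] satisfying this is 6.

tax_rate = 6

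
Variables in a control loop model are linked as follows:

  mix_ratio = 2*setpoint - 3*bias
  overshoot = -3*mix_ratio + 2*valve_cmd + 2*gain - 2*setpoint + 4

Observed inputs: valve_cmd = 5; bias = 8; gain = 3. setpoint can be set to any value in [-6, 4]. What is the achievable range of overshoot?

60 to 140

Substituting into the mix_ratio equation gives mix_ratio = 2*setpoint - 24.
Substituting into the overshoot equation gives overshoot = -8*setpoint + 92.
Linear in setpoint, so extremes are at the endpoints: setpoint = -6 gives overshoot = 140; setpoint = 4 gives overshoot = 60.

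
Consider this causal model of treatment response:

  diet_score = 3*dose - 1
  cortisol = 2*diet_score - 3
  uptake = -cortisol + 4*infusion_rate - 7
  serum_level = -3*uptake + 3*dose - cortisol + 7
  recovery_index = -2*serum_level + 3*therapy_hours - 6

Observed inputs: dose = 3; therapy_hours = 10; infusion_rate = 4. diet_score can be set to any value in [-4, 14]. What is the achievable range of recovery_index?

-54 to 90

Intervening on diet_score fixes its value directly, overriding its dependence on dose.
Substituting into the uptake equation gives uptake = -2*diet_score + 12.
Substituting into the serum_level equation gives serum_level = 4*diet_score - 17.
Substituting into the recovery_index equation gives recovery_index = -8*diet_score + 58.
Linear in diet_score, so extremes are at the endpoints: diet_score = -4 gives recovery_index = 90; diet_score = 14 gives recovery_index = -54.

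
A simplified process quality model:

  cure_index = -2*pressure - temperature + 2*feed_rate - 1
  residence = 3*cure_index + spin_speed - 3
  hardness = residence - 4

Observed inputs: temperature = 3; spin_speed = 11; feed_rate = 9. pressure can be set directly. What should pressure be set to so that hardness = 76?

pressure = -5

Substituting into the cure_index equation gives cure_index = -2*pressure + 14.
Substituting into the residence equation gives residence = -6*pressure + 50.
This gives hardness = -6*pressure + 46.
Solve -6*pressure + 46 = 76: pressure = (76 - 46) / -6 = -5.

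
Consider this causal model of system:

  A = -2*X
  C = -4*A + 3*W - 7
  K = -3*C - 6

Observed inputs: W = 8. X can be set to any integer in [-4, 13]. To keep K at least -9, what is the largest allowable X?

Substituting into the C equation gives C = 8*X + 17.
So K = -24*X - 57.
Require -24*X - 57 ≥ -9, so X ≤ -2.
The largest integer in [-4, 13] satisfying this is -2.

X = -2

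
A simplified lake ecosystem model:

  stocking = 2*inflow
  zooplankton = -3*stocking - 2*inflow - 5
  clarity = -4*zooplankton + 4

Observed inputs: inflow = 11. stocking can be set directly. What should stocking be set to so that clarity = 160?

stocking = 4

Intervening on stocking fixes its value directly, overriding its dependence on inflow.
Substituting into the zooplankton equation gives zooplankton = -3*stocking - 27.
Substituting into the clarity equation gives clarity = 12*stocking + 112.
Solve 12*stocking + 112 = 160: stocking = (160 - 112) / 12 = 4.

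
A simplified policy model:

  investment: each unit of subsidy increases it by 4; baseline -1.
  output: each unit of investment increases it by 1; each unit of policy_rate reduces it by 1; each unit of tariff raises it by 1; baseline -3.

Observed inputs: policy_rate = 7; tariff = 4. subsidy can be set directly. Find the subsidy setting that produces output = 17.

subsidy = 6

Substituting into the output equation gives output = 4*subsidy - 7.
Solve 4*subsidy - 7 = 17: subsidy = (17 + 7) / 4 = 6.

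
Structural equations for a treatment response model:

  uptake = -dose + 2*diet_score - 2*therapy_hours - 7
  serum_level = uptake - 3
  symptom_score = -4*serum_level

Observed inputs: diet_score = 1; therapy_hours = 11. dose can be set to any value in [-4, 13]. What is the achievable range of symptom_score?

104 to 172

Substituting into the uptake equation gives uptake = -dose - 27.
Substituting into the serum_level equation gives serum_level = -dose - 30.
Substituting into the symptom_score equation gives symptom_score = 4*dose + 120.
Linear in dose, so extremes are at the endpoints: dose = -4 gives symptom_score = 104; dose = 13 gives symptom_score = 172.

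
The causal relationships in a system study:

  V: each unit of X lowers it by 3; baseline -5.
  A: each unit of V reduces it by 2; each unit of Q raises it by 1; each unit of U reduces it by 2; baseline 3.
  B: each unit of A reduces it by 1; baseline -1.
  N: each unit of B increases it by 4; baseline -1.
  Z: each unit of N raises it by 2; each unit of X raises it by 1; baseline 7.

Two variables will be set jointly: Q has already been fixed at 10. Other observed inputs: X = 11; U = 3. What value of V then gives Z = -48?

With Q held at 10:
Intervening on V fixes its value directly, overriding its dependence on X.
Substituting into the A equation gives A = -2*V + 7.
This gives B = 2*V - 8.
N becomes 8*V - 33.
Substituting into the Z equation gives Z = 16*V - 48.
Solve 16*V - 48 = -48: V = (-48 + 48) / 16 = 0.

V = 0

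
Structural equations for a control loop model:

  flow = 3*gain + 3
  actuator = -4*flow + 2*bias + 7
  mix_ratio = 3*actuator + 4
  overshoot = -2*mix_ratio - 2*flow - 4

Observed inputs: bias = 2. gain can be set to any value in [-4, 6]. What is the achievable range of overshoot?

-276 to 384

Substituting into the actuator equation gives actuator = -12*gain - 1.
Substituting into the mix_ratio equation gives mix_ratio = -36*gain + 1.
So overshoot = 66*gain - 12.
Linear in gain, so extremes are at the endpoints: gain = -4 gives overshoot = -276; gain = 6 gives overshoot = 384.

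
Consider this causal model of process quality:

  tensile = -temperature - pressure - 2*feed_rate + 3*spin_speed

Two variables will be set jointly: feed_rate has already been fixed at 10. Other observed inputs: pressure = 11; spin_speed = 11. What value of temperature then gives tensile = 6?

temperature = -4

With feed_rate held at 10:
Substituting into the tensile equation gives tensile = -temperature + 2.
Solve -temperature + 2 = 6: temperature = (6 - 2) / -1 = -4.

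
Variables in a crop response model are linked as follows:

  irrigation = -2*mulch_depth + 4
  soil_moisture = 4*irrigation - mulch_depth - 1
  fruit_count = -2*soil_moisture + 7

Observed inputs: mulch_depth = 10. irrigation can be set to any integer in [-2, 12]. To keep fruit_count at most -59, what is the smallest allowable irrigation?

irrigation = 11

Intervening on irrigation fixes its value directly, overriding its dependence on mulch_depth.
Substituting into the soil_moisture equation gives soil_moisture = 4*irrigation - 11.
Substituting into the fruit_count equation gives fruit_count = -8*irrigation + 29.
Require -8*irrigation + 29 ≤ -59, so irrigation ≥ 11.
The smallest integer in [-2, 12] satisfying this is 11.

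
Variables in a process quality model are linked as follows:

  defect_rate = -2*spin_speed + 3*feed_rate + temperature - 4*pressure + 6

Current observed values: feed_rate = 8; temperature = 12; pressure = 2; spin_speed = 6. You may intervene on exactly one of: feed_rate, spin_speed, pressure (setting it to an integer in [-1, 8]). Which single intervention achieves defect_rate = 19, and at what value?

set feed_rate = 7

Intervening on feed_rate: with other inputs at their observed values, defect_rate = 3*feed_rate - 2. Solving for 19 gives feed_rate = 7, within [-1, 8].
Intervening on spin_speed: defect_rate = -2*spin_speed + 34. Reaching 19 requires spin_speed = 15/2, not an integer.
Intervening on pressure: defect_rate = -4*pressure + 30. Reaching 19 requires pressure = 11/4, not an integer.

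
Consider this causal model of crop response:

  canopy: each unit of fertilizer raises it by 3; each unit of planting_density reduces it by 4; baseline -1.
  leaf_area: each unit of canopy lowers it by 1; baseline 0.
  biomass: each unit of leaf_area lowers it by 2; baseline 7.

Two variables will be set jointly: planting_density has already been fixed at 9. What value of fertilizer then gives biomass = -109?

fertilizer = -7

With planting_density held at 9:
Substituting into the canopy equation gives canopy = 3*fertilizer - 37.
leaf_area becomes -3*fertilizer + 37.
Substituting into the biomass equation gives biomass = 6*fertilizer - 67.
Solve 6*fertilizer - 67 = -109: fertilizer = (-109 + 67) / 6 = -7.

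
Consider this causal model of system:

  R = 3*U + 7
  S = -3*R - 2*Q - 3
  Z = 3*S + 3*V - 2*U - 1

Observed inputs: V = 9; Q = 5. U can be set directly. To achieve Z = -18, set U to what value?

Substituting into the S equation gives S = -9*U - 34.
So Z = -29*U - 76.
Solve -29*U - 76 = -18: U = (-18 + 76) / -29 = -2.

U = -2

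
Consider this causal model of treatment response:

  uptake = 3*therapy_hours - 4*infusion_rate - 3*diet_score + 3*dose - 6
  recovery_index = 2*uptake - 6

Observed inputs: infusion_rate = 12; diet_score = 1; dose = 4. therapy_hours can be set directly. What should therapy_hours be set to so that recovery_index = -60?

therapy_hours = 6

Substituting into the uptake equation gives uptake = 3*therapy_hours - 45.
So recovery_index = 6*therapy_hours - 96.
Solve 6*therapy_hours - 96 = -60: therapy_hours = (-60 + 96) / 6 = 6.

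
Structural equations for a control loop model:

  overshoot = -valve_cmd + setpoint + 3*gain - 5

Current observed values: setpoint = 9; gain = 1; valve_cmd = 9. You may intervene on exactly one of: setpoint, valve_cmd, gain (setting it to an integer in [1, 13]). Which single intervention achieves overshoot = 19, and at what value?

Intervening on setpoint: overshoot = setpoint - 11. Reaching 19 requires setpoint = 30, outside [1, 13].
Intervening on valve_cmd: overshoot = -valve_cmd + 7. Reaching 19 requires valve_cmd = -12, outside [1, 13].
Intervening on gain: with other inputs at their observed values, overshoot = 3*gain - 5. Solving for 19 gives gain = 8, within [1, 13].

set gain = 8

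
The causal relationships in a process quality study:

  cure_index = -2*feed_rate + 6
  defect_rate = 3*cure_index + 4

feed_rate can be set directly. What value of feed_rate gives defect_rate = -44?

feed_rate = 11

Substituting into the defect_rate equation gives defect_rate = -6*feed_rate + 22.
Solve -6*feed_rate + 22 = -44: feed_rate = (-44 - 22) / -6 = 11.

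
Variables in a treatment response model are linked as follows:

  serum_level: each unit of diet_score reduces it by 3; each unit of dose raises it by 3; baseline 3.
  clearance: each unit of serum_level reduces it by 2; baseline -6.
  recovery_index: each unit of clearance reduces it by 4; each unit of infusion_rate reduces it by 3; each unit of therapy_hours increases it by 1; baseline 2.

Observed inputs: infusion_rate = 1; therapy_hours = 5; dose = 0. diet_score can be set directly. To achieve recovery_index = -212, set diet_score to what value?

Substituting into the serum_level equation gives serum_level = -3*diet_score + 3.
Substituting into the clearance equation gives clearance = 6*diet_score - 12.
Substituting into the recovery_index equation gives recovery_index = -24*diet_score + 52.
Solve -24*diet_score + 52 = -212: diet_score = (-212 - 52) / -24 = 11.

diet_score = 11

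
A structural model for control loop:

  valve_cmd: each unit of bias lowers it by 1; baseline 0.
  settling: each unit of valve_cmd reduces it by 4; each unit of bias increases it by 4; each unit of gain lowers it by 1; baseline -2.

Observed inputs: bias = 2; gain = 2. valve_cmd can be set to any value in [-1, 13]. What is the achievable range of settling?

Intervening on valve_cmd fixes its value directly, overriding its dependence on bias.
Substituting into the settling equation gives settling = -4*valve_cmd + 4.
Linear in valve_cmd, so extremes are at the endpoints: valve_cmd = -1 gives settling = 8; valve_cmd = 13 gives settling = -48.

-48 to 8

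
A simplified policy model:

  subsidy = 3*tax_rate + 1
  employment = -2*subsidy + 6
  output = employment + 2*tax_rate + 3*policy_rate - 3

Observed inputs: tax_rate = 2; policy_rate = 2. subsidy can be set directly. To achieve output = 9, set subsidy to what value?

subsidy = 2

Intervening on subsidy fixes its value directly, overriding its dependence on tax_rate.
Substituting into the output equation gives output = -2*subsidy + 13.
Solve -2*subsidy + 13 = 9: subsidy = (9 - 13) / -2 = 2.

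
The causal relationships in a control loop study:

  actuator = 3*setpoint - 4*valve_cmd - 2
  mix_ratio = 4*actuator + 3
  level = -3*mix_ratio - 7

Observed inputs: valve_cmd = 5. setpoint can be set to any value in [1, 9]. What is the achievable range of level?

Substituting into the actuator equation gives actuator = 3*setpoint - 22.
Substituting into the mix_ratio equation gives mix_ratio = 12*setpoint - 85.
Substituting into the level equation gives level = -36*setpoint + 248.
Linear in setpoint, so extremes are at the endpoints: setpoint = 1 gives level = 212; setpoint = 9 gives level = -76.

-76 to 212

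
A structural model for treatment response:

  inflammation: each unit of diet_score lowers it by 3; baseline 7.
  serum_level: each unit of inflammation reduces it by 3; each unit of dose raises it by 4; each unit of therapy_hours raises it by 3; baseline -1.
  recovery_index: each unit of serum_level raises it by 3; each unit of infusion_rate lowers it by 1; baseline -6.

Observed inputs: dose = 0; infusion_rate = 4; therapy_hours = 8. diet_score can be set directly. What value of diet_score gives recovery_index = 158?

diet_score = 6

Substituting into the serum_level equation gives serum_level = 9*diet_score + 2.
Substituting into the recovery_index equation gives recovery_index = 27*diet_score - 4.
Solve 27*diet_score - 4 = 158: diet_score = (158 + 4) / 27 = 6.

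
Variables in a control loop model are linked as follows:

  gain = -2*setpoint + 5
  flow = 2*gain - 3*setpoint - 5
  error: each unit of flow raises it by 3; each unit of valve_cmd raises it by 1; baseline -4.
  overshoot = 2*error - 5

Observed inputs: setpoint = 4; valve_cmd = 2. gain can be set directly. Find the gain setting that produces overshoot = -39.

Intervening on gain fixes its value directly, overriding its dependence on setpoint.
Substituting into the flow equation gives flow = 2*gain - 17.
Substituting into the error equation gives error = 6*gain - 53.
So overshoot = 12*gain - 111.
Solve 12*gain - 111 = -39: gain = (-39 + 111) / 12 = 6.

gain = 6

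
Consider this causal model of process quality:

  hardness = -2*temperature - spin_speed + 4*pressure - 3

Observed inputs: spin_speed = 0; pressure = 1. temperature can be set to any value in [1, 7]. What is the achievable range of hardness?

Substituting into the hardness equation gives hardness = -2*temperature + 1.
Linear in temperature, so extremes are at the endpoints: temperature = 1 gives hardness = -1; temperature = 7 gives hardness = -13.

-13 to -1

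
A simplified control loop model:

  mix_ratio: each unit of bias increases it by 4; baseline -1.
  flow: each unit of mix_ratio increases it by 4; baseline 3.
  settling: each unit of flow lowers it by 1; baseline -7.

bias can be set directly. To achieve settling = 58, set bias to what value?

Substituting into the flow equation gives flow = 16*bias - 1.
So settling = -16*bias - 6.
Solve -16*bias - 6 = 58: bias = (58 + 6) / -16 = -4.

bias = -4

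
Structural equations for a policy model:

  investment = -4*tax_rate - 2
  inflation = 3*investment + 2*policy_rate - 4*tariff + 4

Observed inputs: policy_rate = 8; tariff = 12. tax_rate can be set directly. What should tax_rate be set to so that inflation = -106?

tax_rate = 6

Substituting into the inflation equation gives inflation = -12*tax_rate - 34.
Solve -12*tax_rate - 34 = -106: tax_rate = (-106 + 34) / -12 = 6.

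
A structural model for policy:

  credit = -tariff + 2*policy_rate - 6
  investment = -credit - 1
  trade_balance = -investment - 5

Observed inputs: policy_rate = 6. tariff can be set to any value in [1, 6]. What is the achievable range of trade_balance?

-4 to 1

Substituting into the credit equation gives credit = -tariff + 6.
Substituting into the investment equation gives investment = tariff - 7.
So trade_balance = -tariff + 2.
Linear in tariff, so extremes are at the endpoints: tariff = 1 gives trade_balance = 1; tariff = 6 gives trade_balance = -4.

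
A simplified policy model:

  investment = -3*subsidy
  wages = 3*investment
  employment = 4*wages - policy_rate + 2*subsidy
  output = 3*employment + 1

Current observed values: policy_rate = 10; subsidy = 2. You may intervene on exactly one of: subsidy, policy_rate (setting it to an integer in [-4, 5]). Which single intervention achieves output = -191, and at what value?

Intervening on subsidy: output = -102*subsidy - 29. Reaching -191 requires subsidy = 27/17, not an integer.
Intervening on policy_rate: with other inputs at their observed values, output = -3*policy_rate - 203. Solving for -191 gives policy_rate = -4, within [-4, 5].

set policy_rate = -4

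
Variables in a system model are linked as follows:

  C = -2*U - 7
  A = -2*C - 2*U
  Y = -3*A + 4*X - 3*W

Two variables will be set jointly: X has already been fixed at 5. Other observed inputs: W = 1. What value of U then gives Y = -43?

U = 3

With X held at 5:
Substituting into the A equation gives A = 2*U + 14.
Substituting into the Y equation gives Y = -6*U - 25.
Solve -6*U - 25 = -43: U = (-43 + 25) / -6 = 3.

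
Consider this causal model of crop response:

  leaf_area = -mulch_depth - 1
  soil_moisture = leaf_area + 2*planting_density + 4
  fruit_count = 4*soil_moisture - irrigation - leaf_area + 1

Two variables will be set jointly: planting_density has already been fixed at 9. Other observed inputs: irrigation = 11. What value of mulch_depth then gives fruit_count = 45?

With planting_density held at 9:
Substituting into the soil_moisture equation gives soil_moisture = -mulch_depth + 21.
fruit_count becomes -3*mulch_depth + 75.
Solve -3*mulch_depth + 75 = 45: mulch_depth = (45 - 75) / -3 = 10.

mulch_depth = 10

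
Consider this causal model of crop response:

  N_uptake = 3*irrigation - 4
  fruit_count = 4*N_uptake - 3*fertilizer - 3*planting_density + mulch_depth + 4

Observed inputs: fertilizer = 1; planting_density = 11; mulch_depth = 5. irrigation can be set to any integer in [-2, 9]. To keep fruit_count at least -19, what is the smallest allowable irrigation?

Substituting into the fruit_count equation gives fruit_count = 12*irrigation - 43.
Require 12*irrigation - 43 ≥ -19, so irrigation ≥ 2.
The smallest integer in [-2, 9] satisfying this is 2.

irrigation = 2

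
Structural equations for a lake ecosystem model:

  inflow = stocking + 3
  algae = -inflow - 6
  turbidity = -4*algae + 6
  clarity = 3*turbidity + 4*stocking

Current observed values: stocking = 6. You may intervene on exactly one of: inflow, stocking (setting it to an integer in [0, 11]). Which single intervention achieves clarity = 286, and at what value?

Intervening on inflow: clarity = 12*inflow + 114. Reaching 286 requires inflow = 43/3, not an integer.
Intervening on stocking: with other inputs at their observed values, clarity = 16*stocking + 126. Solving for 286 gives stocking = 10, within [0, 11].

set stocking = 10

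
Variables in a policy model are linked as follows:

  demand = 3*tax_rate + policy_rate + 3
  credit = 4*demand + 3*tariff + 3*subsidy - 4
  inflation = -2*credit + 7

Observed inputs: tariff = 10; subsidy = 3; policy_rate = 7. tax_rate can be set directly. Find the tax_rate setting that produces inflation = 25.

tax_rate = -7

Substituting into the demand equation gives demand = 3*tax_rate + 10.
credit becomes 12*tax_rate + 75.
Substituting into the inflation equation gives inflation = -24*tax_rate - 143.
Solve -24*tax_rate - 143 = 25: tax_rate = (25 + 143) / -24 = -7.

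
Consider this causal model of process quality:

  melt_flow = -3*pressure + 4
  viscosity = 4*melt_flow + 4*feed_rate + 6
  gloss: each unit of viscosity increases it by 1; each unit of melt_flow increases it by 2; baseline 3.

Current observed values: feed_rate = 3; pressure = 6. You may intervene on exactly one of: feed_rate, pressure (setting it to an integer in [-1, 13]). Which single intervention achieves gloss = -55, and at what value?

set feed_rate = 5

Intervening on feed_rate: with other inputs at their observed values, gloss = 4*feed_rate - 75. Solving for -55 gives feed_rate = 5, within [-1, 13].
Intervening on pressure: gloss = -18*pressure + 45. Reaching -55 requires pressure = 50/9, not an integer.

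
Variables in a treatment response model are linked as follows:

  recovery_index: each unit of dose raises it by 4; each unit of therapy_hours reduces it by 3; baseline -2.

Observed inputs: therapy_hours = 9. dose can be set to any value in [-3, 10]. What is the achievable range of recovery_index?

Substituting into the recovery_index equation gives recovery_index = 4*dose - 29.
Linear in dose, so extremes are at the endpoints: dose = -3 gives recovery_index = -41; dose = 10 gives recovery_index = 11.

-41 to 11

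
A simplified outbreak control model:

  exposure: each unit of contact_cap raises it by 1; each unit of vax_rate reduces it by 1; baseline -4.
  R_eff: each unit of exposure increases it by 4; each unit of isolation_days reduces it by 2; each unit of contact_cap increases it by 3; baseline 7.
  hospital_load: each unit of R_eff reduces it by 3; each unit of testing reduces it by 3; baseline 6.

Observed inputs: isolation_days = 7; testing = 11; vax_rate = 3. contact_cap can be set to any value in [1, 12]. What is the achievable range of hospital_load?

Substituting into the exposure equation gives exposure = contact_cap - 7.
Substituting into the R_eff equation gives R_eff = 7*contact_cap - 35.
So hospital_load = -21*contact_cap + 78.
Linear in contact_cap, so extremes are at the endpoints: contact_cap = 1 gives hospital_load = 57; contact_cap = 12 gives hospital_load = -174.

-174 to 57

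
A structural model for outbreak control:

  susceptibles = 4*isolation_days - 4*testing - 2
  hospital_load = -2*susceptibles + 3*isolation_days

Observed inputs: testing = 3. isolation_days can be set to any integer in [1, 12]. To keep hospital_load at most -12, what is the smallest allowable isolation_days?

isolation_days = 8

Substituting into the susceptibles equation gives susceptibles = 4*isolation_days - 14.
Substituting into the hospital_load equation gives hospital_load = -5*isolation_days + 28.
Require -5*isolation_days + 28 ≤ -12, so isolation_days ≥ 8.
The smallest integer in [1, 12] satisfying this is 8.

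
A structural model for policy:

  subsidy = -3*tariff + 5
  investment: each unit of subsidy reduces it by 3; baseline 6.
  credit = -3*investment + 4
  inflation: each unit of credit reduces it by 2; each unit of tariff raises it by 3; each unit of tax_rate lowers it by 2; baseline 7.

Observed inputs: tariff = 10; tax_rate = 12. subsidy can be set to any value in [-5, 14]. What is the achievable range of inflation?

Intervening on subsidy fixes its value directly, overriding its dependence on tariff.
Substituting into the credit equation gives credit = 9*subsidy - 14.
Substituting into the inflation equation gives inflation = -18*subsidy + 41.
Linear in subsidy, so extremes are at the endpoints: subsidy = -5 gives inflation = 131; subsidy = 14 gives inflation = -211.

-211 to 131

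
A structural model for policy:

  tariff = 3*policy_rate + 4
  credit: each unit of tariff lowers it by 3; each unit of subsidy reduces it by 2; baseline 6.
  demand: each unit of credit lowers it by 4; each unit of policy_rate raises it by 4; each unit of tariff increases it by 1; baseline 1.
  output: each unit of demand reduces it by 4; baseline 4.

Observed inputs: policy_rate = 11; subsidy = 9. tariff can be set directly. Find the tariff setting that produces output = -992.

Intervening on tariff fixes its value directly, overriding its dependence on policy_rate.
Substituting into the credit equation gives credit = -3*tariff - 12.
Substituting into the demand equation gives demand = 13*tariff + 93.
output becomes -52*tariff - 368.
Solve -52*tariff - 368 = -992: tariff = (-992 + 368) / -52 = 12.

tariff = 12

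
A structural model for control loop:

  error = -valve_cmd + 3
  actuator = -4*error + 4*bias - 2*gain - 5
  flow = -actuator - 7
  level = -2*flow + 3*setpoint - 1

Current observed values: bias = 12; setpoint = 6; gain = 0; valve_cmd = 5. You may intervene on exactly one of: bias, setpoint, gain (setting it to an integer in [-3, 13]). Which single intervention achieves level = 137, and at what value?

Intervening on bias: level = 8*bias + 37. Reaching 137 requires bias = 25/2, not an integer.
Intervening on setpoint: level = 3*setpoint + 115. Reaching 137 requires setpoint = 22/3, not an integer.
Intervening on gain: with other inputs at their observed values, level = -4*gain + 133. Solving for 137 gives gain = -1, within [-3, 13].

set gain = -1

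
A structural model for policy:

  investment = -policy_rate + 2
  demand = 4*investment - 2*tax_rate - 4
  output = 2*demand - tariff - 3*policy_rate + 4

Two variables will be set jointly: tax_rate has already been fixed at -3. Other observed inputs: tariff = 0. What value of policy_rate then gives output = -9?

policy_rate = 3

With tax_rate held at -3:
Substituting into the demand equation gives demand = -4*policy_rate + 10.
output becomes -11*policy_rate + 24.
Solve -11*policy_rate + 24 = -9: policy_rate = (-9 - 24) / -11 = 3.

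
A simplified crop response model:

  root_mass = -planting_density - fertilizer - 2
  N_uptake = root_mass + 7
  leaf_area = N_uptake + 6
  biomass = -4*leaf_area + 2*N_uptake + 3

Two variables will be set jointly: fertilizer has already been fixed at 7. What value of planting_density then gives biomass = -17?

planting_density = 0

With fertilizer held at 7:
Substituting into the root_mass equation gives root_mass = -planting_density - 9.
This gives N_uptake = -planting_density - 2.
Substituting into the leaf_area equation gives leaf_area = -planting_density + 4.
Substituting into the biomass equation gives biomass = 2*planting_density - 17.
Solve 2*planting_density - 17 = -17: planting_density = (-17 + 17) / 2 = 0.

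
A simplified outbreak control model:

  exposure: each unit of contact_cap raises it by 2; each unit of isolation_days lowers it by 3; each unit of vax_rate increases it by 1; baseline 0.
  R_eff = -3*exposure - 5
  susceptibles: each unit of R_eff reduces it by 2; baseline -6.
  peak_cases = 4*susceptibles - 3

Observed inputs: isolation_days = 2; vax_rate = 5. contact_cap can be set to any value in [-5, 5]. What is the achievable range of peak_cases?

-251 to 229

Substituting into the exposure equation gives exposure = 2*contact_cap - 1.
This gives R_eff = -6*contact_cap - 2.
susceptibles becomes 12*contact_cap - 2.
Substituting into the peak_cases equation gives peak_cases = 48*contact_cap - 11.
Linear in contact_cap, so extremes are at the endpoints: contact_cap = -5 gives peak_cases = -251; contact_cap = 5 gives peak_cases = 229.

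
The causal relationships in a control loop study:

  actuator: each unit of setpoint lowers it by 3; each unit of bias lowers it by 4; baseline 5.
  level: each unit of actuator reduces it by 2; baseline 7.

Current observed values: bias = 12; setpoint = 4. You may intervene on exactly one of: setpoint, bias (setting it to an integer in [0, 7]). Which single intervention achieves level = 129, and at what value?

Intervening on setpoint: with other inputs at their observed values, level = 6*setpoint + 93. Solving for 129 gives setpoint = 6, within [0, 7].
Intervening on bias: level = 8*bias + 21. Reaching 129 requires bias = 27/2, not an integer.

set setpoint = 6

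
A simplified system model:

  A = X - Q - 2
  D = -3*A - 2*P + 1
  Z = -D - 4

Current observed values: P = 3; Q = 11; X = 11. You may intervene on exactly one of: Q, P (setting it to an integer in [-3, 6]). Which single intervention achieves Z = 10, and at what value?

Intervening on Q: with other inputs at their observed values, Z = -3*Q + 28. Solving for 10 gives Q = 6, within [-3, 6].
Intervening on P: Z = 2*P - 11. Reaching 10 requires P = 21/2, not an integer.

set Q = 6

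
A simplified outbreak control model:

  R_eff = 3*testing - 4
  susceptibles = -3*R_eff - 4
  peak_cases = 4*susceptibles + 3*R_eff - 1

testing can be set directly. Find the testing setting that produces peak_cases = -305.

Substituting into the susceptibles equation gives susceptibles = -9*testing + 8.
Substituting into the peak_cases equation gives peak_cases = -27*testing + 19.
Solve -27*testing + 19 = -305: testing = (-305 - 19) / -27 = 12.

testing = 12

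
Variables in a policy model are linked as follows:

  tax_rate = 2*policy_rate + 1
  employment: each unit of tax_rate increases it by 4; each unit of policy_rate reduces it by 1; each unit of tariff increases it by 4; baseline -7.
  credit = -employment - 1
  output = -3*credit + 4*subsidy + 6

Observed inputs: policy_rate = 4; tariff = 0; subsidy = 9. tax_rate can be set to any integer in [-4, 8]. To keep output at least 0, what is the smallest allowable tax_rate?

tax_rate = -1

Intervening on tax_rate fixes its value directly, overriding its dependence on policy_rate.
Substituting into the employment equation gives employment = 4*tax_rate - 11.
credit becomes -4*tax_rate + 10.
Substituting into the output equation gives output = 12*tax_rate + 12.
Require 12*tax_rate + 12 ≥ 0, so tax_rate ≥ -1.
The smallest integer in [-4, 8] satisfying this is -1.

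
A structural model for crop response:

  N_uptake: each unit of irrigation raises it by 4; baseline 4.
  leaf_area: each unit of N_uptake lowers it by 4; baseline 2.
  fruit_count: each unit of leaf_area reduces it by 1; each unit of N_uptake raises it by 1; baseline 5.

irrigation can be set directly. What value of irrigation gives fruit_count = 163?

Substituting into the leaf_area equation gives leaf_area = -16*irrigation - 14.
This gives fruit_count = 20*irrigation + 23.
Solve 20*irrigation + 23 = 163: irrigation = (163 - 23) / 20 = 7.

irrigation = 7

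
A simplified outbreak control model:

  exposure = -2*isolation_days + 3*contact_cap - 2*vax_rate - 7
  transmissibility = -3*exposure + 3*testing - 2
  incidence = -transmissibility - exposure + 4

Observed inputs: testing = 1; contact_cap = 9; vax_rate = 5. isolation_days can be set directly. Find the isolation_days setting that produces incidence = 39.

isolation_days = -4

Substituting into the exposure equation gives exposure = -2*isolation_days + 10.
So transmissibility = 6*isolation_days - 29.
Substituting into the incidence equation gives incidence = -4*isolation_days + 23.
Solve -4*isolation_days + 23 = 39: isolation_days = (39 - 23) / -4 = -4.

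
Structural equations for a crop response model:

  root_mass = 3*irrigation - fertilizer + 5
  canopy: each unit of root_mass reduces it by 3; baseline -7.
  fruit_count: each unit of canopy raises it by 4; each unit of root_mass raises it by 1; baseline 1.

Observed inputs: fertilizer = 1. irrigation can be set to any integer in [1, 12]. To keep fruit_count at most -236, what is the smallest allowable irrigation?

Substituting into the root_mass equation gives root_mass = 3*irrigation + 4.
Substituting into the canopy equation gives canopy = -9*irrigation - 19.
Substituting into the fruit_count equation gives fruit_count = -33*irrigation - 71.
Require -33*irrigation - 71 ≤ -236, so irrigation ≥ 5.
The smallest integer in [1, 12] satisfying this is 5.

irrigation = 5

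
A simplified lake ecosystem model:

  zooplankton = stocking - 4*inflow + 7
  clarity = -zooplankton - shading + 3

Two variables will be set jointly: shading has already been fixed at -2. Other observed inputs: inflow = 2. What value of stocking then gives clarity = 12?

stocking = -6

With shading held at -2:
Substituting into the zooplankton equation gives zooplankton = stocking - 1.
So clarity = -stocking + 6.
Solve -stocking + 6 = 12: stocking = (12 - 6) / -1 = -6.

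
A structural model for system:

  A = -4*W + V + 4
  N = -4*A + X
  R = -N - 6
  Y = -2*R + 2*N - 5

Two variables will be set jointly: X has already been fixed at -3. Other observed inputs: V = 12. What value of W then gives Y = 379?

With X held at -3:
Substituting into the A equation gives A = -4*W + 16.
So N = 16*W - 67.
Substituting into the R equation gives R = -16*W + 61.
So Y = 64*W - 261.
Solve 64*W - 261 = 379: W = (379 + 261) / 64 = 10.

W = 10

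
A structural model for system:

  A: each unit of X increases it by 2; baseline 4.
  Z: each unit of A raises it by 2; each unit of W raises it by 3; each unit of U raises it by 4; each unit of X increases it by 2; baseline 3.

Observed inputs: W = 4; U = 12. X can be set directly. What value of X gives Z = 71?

Substituting into the Z equation gives Z = 6*X + 71.
Solve 6*X + 71 = 71: X = (71 - 71) / 6 = 0.

X = 0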